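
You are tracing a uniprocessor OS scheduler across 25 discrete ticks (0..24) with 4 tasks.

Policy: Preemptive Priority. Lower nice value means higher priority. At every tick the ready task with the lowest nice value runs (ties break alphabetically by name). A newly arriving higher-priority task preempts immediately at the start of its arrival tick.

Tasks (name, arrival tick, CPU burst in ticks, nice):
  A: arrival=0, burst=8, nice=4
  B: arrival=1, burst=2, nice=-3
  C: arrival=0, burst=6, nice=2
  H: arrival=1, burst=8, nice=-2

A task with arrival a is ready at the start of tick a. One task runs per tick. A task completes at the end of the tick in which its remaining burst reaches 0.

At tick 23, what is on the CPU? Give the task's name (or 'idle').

t=0: ready={A,C} → run C
t=1: ready={A,B,C,H} → run B
t=2: ready={A,B,C,H} → run B
t=3: ready={A,C,H} → run H
t=4: ready={A,C,H} → run H
t=5: ready={A,C,H} → run H
t=6: ready={A,C,H} → run H
t=7: ready={A,C,H} → run H
t=8: ready={A,C,H} → run H
t=9: ready={A,C,H} → run H
t=10: ready={A,C,H} → run H
t=11: ready={A,C} → run C
t=12: ready={A,C} → run C
t=13: ready={A,C} → run C
t=14: ready={A,C} → run C
t=15: ready={A,C} → run C
t=16: ready={A} → run A
t=17: ready={A} → run A
t=18: ready={A} → run A
t=19: ready={A} → run A
t=20: ready={A} → run A
t=21: ready={A} → run A
t=22: ready={A} → run A
t=23: ready={A} → run A
t=24: (idle)

running at tick 23 = A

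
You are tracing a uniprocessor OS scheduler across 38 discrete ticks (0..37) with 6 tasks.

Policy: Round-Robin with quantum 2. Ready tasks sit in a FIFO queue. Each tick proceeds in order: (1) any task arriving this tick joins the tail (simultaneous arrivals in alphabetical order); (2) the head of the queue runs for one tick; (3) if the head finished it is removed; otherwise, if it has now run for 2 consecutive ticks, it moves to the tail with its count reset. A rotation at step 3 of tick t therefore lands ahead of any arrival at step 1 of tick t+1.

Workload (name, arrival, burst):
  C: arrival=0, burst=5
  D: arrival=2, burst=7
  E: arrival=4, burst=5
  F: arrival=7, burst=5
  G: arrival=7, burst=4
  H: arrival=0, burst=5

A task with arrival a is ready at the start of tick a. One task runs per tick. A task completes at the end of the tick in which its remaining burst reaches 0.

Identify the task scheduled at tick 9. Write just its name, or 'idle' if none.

running at tick 9 = H

t=0: queue=[C,H] q_used=0 → run C
t=1: queue=[C,H] q_used=1 → run C
t=2: queue=[H,C,D] q_used=0 → run H
t=3: queue=[H,C,D] q_used=1 → run H
t=4: queue=[C,D,H,E] q_used=0 → run C
t=5: queue=[C,D,H,E] q_used=1 → run C
t=6: queue=[D,H,E,C] q_used=0 → run D
t=7: queue=[D,H,E,C,F,G] q_used=1 → run D
t=8: queue=[H,E,C,F,G,D] q_used=0 → run H
t=9: queue=[H,E,C,F,G,D] q_used=1 → run H
t=10: queue=[E,C,F,G,D,H] q_used=0 → run E
t=11: queue=[E,C,F,G,D,H] q_used=1 → run E
t=12: queue=[C,F,G,D,H,E] q_used=0 → run C
t=13: queue=[F,G,D,H,E] q_used=0 → run F
t=14: queue=[F,G,D,H,E] q_used=1 → run F
t=15: queue=[G,D,H,E,F] q_used=0 → run G
t=16: queue=[G,D,H,E,F] q_used=1 → run G
t=17: queue=[D,H,E,F,G] q_used=0 → run D
t=18: queue=[D,H,E,F,G] q_used=1 → run D
t=19: queue=[H,E,F,G,D] q_used=0 → run H
t=20: queue=[E,F,G,D] q_used=0 → run E
t=21: queue=[E,F,G,D] q_used=1 → run E
t=22: queue=[F,G,D,E] q_used=0 → run F
t=23: queue=[F,G,D,E] q_used=1 → run F
t=24: queue=[G,D,E,F] q_used=0 → run G
t=25: queue=[G,D,E,F] q_used=1 → run G
t=26: queue=[D,E,F] q_used=0 → run D
t=27: queue=[D,E,F] q_used=1 → run D
t=28: queue=[E,F,D] q_used=0 → run E
t=29: queue=[F,D] q_used=0 → run F
t=30: queue=[D] q_used=0 → run D
t=31: (idle)
t=32: (idle)
t=33: (idle)
t=34: (idle)
t=35: (idle)
t=36: (idle)
t=37: (idle)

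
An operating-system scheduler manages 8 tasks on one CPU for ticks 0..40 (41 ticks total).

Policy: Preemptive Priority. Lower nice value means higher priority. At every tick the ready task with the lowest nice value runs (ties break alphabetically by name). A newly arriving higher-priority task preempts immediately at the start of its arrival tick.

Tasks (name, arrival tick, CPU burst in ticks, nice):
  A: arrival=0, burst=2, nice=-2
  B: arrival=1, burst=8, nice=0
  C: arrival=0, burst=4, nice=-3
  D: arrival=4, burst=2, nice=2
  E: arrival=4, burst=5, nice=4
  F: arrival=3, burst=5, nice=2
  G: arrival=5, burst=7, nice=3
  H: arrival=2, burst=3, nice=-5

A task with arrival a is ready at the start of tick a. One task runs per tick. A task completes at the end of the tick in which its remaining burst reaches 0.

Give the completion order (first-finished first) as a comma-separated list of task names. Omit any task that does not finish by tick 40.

t=0: ready={A,C} → run C
t=1: ready={A,B,C} → run C
t=2: ready={A,B,C,H} → run H
t=3: ready={A,B,C,F,H} → run H
t=4: ready={A,B,C,D,E,F,H} → run H
t=5: ready={A,B,C,D,E,F,G} → run C
t=6: ready={A,B,C,D,E,F,G} → run C
t=7: ready={A,B,D,E,F,G} → run A
t=8: ready={A,B,D,E,F,G} → run A
t=9: ready={B,D,E,F,G} → run B
t=10: ready={B,D,E,F,G} → run B
t=11: ready={B,D,E,F,G} → run B
t=12: ready={B,D,E,F,G} → run B
t=13: ready={B,D,E,F,G} → run B
t=14: ready={B,D,E,F,G} → run B
t=15: ready={B,D,E,F,G} → run B
t=16: ready={B,D,E,F,G} → run B
t=17: ready={D,E,F,G} → run D
t=18: ready={D,E,F,G} → run D
t=19: ready={E,F,G} → run F
t=20: ready={E,F,G} → run F
t=21: ready={E,F,G} → run F
t=22: ready={E,F,G} → run F
t=23: ready={E,F,G} → run F
t=24: ready={E,G} → run G
t=25: ready={E,G} → run G
t=26: ready={E,G} → run G
t=27: ready={E,G} → run G
t=28: ready={E,G} → run G
t=29: ready={E,G} → run G
t=30: ready={E,G} → run G
t=31: ready={E} → run E
t=32: ready={E} → run E
t=33: ready={E} → run E
t=34: ready={E} → run E
t=35: ready={E} → run E
t=36: (idle)
t=37: (idle)
t=38: (idle)
t=39: (idle)
t=40: (idle)

completion order = H, C, A, B, D, F, G, E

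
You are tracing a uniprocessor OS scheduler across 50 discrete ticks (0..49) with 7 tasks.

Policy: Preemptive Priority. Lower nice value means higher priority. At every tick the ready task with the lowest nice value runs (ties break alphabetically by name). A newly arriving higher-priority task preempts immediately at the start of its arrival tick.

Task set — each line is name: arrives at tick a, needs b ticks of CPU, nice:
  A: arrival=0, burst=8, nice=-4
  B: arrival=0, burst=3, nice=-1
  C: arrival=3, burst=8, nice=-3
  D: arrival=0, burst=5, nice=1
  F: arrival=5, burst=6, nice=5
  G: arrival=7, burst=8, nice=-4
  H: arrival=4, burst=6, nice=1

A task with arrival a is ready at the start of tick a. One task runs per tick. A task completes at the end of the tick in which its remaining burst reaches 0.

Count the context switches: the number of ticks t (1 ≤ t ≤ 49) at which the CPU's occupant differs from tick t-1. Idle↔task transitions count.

t=0: ready={A,B,D} → run A
t=1: ready={A,B,D} → run A
t=2: ready={A,B,D} → run A
t=3: ready={A,B,C,D} → run A
t=4: ready={A,B,C,D,H} → run A
t=5: ready={A,B,C,D,F,H} → run A
t=6: ready={A,B,C,D,F,H} → run A
t=7: ready={A,B,C,D,F,G,H} → run A
t=8: ready={B,C,D,F,G,H} → run G
t=9: ready={B,C,D,F,G,H} → run G
t=10: ready={B,C,D,F,G,H} → run G
t=11: ready={B,C,D,F,G,H} → run G
t=12: ready={B,C,D,F,G,H} → run G
t=13: ready={B,C,D,F,G,H} → run G
t=14: ready={B,C,D,F,G,H} → run G
t=15: ready={B,C,D,F,G,H} → run G
t=16: ready={B,C,D,F,H} → run C
t=17: ready={B,C,D,F,H} → run C
t=18: ready={B,C,D,F,H} → run C
t=19: ready={B,C,D,F,H} → run C
t=20: ready={B,C,D,F,H} → run C
t=21: ready={B,C,D,F,H} → run C
t=22: ready={B,C,D,F,H} → run C
t=23: ready={B,C,D,F,H} → run C
t=24: ready={B,D,F,H} → run B
t=25: ready={B,D,F,H} → run B
t=26: ready={B,D,F,H} → run B
t=27: ready={D,F,H} → run D
t=28: ready={D,F,H} → run D
t=29: ready={D,F,H} → run D
t=30: ready={D,F,H} → run D
t=31: ready={D,F,H} → run D
t=32: ready={F,H} → run H
t=33: ready={F,H} → run H
t=34: ready={F,H} → run H
t=35: ready={F,H} → run H
t=36: ready={F,H} → run H
t=37: ready={F,H} → run H
t=38: ready={F} → run F
t=39: ready={F} → run F
t=40: ready={F} → run F
t=41: ready={F} → run F
t=42: ready={F} → run F
t=43: ready={F} → run F
t=44: (idle)
t=45: (idle)
t=46: (idle)
t=47: (idle)
t=48: (idle)
t=49: (idle)

context switches = 7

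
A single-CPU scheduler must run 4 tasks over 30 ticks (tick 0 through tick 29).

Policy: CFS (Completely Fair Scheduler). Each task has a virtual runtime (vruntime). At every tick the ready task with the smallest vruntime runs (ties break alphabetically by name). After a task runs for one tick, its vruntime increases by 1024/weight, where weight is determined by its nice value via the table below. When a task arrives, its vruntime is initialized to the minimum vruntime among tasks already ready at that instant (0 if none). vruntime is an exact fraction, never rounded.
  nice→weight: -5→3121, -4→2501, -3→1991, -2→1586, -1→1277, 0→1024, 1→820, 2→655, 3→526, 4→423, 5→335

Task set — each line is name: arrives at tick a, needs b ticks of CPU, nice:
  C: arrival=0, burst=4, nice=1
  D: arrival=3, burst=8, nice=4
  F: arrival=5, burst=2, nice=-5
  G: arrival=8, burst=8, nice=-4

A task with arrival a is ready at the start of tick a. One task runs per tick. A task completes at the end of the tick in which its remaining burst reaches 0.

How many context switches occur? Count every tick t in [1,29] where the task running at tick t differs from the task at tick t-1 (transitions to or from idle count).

context switches = 8

t=0: vr[C=0] → run C
t=1: vr[C=256/205] → run C
t=2: vr[C=512/205] → run C
t=3: vr[C=768/205 D=768/205] → run C
t=4: vr[D=768/205] → run D
t=5: vr[D=534784/86715 F=534784/86715] → run D
t=6: vr[D=744704/86715 F=534784/86715] → run F
t=7: vr[D=744704/86715 F=1757857024/270637515] → run F
t=8: vr[D=744704/86715 G=744704/86715] → run D
t=9: vr[D=318208/28905 G=744704/86715] → run G
t=10: vr[D=318208/28905 G=47592704/5289615] → run G
t=11: vr[D=318208/28905 G=49758464/5289615] → run G
t=12: vr[D=318208/28905 G=51924224/5289615] → run G
t=13: vr[D=318208/28905 G=54089984/5289615] → run G
t=14: vr[D=318208/28905 G=56255744/5289615] → run G
t=15: vr[D=318208/28905 G=58421504/5289615] → run D
t=16: vr[D=1164544/86715 G=58421504/5289615] → run G
t=17: vr[D=1164544/86715 G=60587264/5289615] → run G
t=18: vr[D=1164544/86715] → run D
t=19: vr[D=1374464/86715] → run D
t=20: vr[D=528128/28905] → run D
t=21: vr[D=1794304/86715] → run D
t=22: (idle)
t=23: (idle)
t=24: (idle)
t=25: (idle)
t=26: (idle)
t=27: (idle)
t=28: (idle)
t=29: (idle)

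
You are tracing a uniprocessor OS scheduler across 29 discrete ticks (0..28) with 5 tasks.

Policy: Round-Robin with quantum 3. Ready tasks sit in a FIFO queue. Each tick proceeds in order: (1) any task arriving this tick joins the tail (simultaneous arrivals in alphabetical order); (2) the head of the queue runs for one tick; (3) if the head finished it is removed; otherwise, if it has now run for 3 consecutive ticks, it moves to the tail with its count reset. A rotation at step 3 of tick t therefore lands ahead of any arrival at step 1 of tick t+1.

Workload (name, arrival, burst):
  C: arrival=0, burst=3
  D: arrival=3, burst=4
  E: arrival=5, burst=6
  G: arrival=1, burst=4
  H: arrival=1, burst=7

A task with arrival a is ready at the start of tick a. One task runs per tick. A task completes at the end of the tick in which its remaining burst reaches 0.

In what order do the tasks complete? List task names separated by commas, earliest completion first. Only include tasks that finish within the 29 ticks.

t=0: queue=[C] q_used=0 → run C
t=1: queue=[C,G,H] q_used=1 → run C
t=2: queue=[C,G,H] q_used=2 → run C
t=3: queue=[G,H,D] q_used=0 → run G
t=4: queue=[G,H,D] q_used=1 → run G
t=5: queue=[G,H,D,E] q_used=2 → run G
t=6: queue=[H,D,E,G] q_used=0 → run H
t=7: queue=[H,D,E,G] q_used=1 → run H
t=8: queue=[H,D,E,G] q_used=2 → run H
t=9: queue=[D,E,G,H] q_used=0 → run D
t=10: queue=[D,E,G,H] q_used=1 → run D
t=11: queue=[D,E,G,H] q_used=2 → run D
t=12: queue=[E,G,H,D] q_used=0 → run E
t=13: queue=[E,G,H,D] q_used=1 → run E
t=14: queue=[E,G,H,D] q_used=2 → run E
t=15: queue=[G,H,D,E] q_used=0 → run G
t=16: queue=[H,D,E] q_used=0 → run H
t=17: queue=[H,D,E] q_used=1 → run H
t=18: queue=[H,D,E] q_used=2 → run H
t=19: queue=[D,E,H] q_used=0 → run D
t=20: queue=[E,H] q_used=0 → run E
t=21: queue=[E,H] q_used=1 → run E
t=22: queue=[E,H] q_used=2 → run E
t=23: queue=[H] q_used=0 → run H
t=24: (idle)
t=25: (idle)
t=26: (idle)
t=27: (idle)
t=28: (idle)

completion order = C, G, D, E, H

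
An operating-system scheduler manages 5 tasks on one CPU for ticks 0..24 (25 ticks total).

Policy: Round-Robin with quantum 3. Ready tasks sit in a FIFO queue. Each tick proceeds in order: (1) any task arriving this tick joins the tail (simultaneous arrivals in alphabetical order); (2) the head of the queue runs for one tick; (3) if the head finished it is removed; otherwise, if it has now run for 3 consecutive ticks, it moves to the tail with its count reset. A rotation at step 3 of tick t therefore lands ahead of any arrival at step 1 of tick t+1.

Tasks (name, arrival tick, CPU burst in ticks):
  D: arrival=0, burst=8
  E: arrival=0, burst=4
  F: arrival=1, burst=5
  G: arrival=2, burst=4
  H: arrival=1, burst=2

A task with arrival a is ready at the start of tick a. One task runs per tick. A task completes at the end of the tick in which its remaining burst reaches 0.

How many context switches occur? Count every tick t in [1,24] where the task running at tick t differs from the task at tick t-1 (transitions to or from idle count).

t=0: queue=[D,E] q_used=0 → run D
t=1: queue=[D,E,F,H] q_used=1 → run D
t=2: queue=[D,E,F,H,G] q_used=2 → run D
t=3: queue=[E,F,H,G,D] q_used=0 → run E
t=4: queue=[E,F,H,G,D] q_used=1 → run E
t=5: queue=[E,F,H,G,D] q_used=2 → run E
t=6: queue=[F,H,G,D,E] q_used=0 → run F
t=7: queue=[F,H,G,D,E] q_used=1 → run F
t=8: queue=[F,H,G,D,E] q_used=2 → run F
t=9: queue=[H,G,D,E,F] q_used=0 → run H
t=10: queue=[H,G,D,E,F] q_used=1 → run H
t=11: queue=[G,D,E,F] q_used=0 → run G
t=12: queue=[G,D,E,F] q_used=1 → run G
t=13: queue=[G,D,E,F] q_used=2 → run G
t=14: queue=[D,E,F,G] q_used=0 → run D
t=15: queue=[D,E,F,G] q_used=1 → run D
t=16: queue=[D,E,F,G] q_used=2 → run D
t=17: queue=[E,F,G,D] q_used=0 → run E
t=18: queue=[F,G,D] q_used=0 → run F
t=19: queue=[F,G,D] q_used=1 → run F
t=20: queue=[G,D] q_used=0 → run G
t=21: queue=[D] q_used=0 → run D
t=22: queue=[D] q_used=1 → run D
t=23: (idle)
t=24: (idle)

context switches = 10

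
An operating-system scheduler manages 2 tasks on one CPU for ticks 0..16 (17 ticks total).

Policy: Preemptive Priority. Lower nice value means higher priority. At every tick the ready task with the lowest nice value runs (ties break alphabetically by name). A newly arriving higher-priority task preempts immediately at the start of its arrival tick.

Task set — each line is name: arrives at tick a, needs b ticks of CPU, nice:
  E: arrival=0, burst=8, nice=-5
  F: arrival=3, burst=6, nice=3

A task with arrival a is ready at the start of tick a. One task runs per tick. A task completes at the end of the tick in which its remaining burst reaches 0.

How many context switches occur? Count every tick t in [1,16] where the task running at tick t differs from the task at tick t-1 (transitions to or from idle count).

t=0: ready={E} → run E
t=1: ready={E} → run E
t=2: ready={E} → run E
t=3: ready={E,F} → run E
t=4: ready={E,F} → run E
t=5: ready={E,F} → run E
t=6: ready={E,F} → run E
t=7: ready={E,F} → run E
t=8: ready={F} → run F
t=9: ready={F} → run F
t=10: ready={F} → run F
t=11: ready={F} → run F
t=12: ready={F} → run F
t=13: ready={F} → run F
t=14: (idle)
t=15: (idle)
t=16: (idle)

context switches = 2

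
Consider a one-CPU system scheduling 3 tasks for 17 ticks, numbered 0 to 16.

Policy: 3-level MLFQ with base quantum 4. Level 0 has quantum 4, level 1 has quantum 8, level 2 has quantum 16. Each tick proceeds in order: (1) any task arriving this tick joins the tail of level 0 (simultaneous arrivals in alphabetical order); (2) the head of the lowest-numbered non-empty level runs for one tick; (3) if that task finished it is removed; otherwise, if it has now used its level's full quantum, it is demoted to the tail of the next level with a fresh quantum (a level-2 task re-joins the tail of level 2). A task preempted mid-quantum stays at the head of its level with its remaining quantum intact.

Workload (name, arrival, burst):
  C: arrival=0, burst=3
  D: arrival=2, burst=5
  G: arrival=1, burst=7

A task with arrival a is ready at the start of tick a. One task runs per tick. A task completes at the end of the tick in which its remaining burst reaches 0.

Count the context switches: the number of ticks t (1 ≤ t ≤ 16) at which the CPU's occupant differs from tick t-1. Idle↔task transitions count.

t=0: L0/L1/L2 = C/-/- → run C
t=1: L0/L1/L2 = CG/-/- → run C
t=2: L0/L1/L2 = CGD/-/- → run C
t=3: L0/L1/L2 = GD/-/- → run G
t=4: L0/L1/L2 = GD/-/- → run G
t=5: L0/L1/L2 = GD/-/- → run G
t=6: L0/L1/L2 = GD/-/- → run G
t=7: L0/L1/L2 = D/G/- → run D
t=8: L0/L1/L2 = D/G/- → run D
t=9: L0/L1/L2 = D/G/- → run D
t=10: L0/L1/L2 = D/G/- → run D
t=11: L0/L1/L2 = -/GD/- → run G
t=12: L0/L1/L2 = -/GD/- → run G
t=13: L0/L1/L2 = -/GD/- → run G
t=14: L0/L1/L2 = -/D/- → run D
t=15: (idle)
t=16: (idle)

context switches = 5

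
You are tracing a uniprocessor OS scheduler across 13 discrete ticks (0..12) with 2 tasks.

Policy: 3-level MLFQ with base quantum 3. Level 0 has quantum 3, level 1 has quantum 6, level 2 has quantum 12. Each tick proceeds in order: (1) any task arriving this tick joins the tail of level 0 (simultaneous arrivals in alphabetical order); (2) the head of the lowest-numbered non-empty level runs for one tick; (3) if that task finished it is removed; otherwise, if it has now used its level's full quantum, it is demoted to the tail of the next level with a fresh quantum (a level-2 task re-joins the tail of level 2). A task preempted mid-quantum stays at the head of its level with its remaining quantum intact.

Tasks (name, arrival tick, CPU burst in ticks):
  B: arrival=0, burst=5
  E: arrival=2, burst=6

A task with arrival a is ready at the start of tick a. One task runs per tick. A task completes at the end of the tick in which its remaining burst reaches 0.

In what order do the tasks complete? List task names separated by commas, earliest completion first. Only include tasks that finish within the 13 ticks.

t=0: L0/L1/L2 = B/-/- → run B
t=1: L0/L1/L2 = B/-/- → run B
t=2: L0/L1/L2 = BE/-/- → run B
t=3: L0/L1/L2 = E/B/- → run E
t=4: L0/L1/L2 = E/B/- → run E
t=5: L0/L1/L2 = E/B/- → run E
t=6: L0/L1/L2 = -/BE/- → run B
t=7: L0/L1/L2 = -/BE/- → run B
t=8: L0/L1/L2 = -/E/- → run E
t=9: L0/L1/L2 = -/E/- → run E
t=10: L0/L1/L2 = -/E/- → run E
t=11: (idle)
t=12: (idle)

completion order = B, E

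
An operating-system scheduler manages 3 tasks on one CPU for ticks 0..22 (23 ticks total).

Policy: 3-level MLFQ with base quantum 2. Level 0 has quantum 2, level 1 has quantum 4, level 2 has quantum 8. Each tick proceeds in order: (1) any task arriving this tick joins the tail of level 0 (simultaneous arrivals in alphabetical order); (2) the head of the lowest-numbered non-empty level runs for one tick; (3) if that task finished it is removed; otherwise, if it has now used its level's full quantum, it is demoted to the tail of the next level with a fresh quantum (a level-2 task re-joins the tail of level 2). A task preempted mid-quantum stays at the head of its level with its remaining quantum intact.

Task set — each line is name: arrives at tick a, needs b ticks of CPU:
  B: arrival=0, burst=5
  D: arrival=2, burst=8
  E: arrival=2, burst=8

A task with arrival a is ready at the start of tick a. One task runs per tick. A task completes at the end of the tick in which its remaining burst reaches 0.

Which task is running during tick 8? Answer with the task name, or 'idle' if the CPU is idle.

t=0: L0/L1/L2 = B/-/- → run B
t=1: L0/L1/L2 = B/-/- → run B
t=2: L0/L1/L2 = DE/B/- → run D
t=3: L0/L1/L2 = DE/B/- → run D
t=4: L0/L1/L2 = E/BD/- → run E
t=5: L0/L1/L2 = E/BD/- → run E
t=6: L0/L1/L2 = -/BDE/- → run B
t=7: L0/L1/L2 = -/BDE/- → run B
t=8: L0/L1/L2 = -/BDE/- → run B
t=9: L0/L1/L2 = -/DE/- → run D
t=10: L0/L1/L2 = -/DE/- → run D
t=11: L0/L1/L2 = -/DE/- → run D
t=12: L0/L1/L2 = -/DE/- → run D
t=13: L0/L1/L2 = -/E/D → run E
t=14: L0/L1/L2 = -/E/D → run E
t=15: L0/L1/L2 = -/E/D → run E
t=16: L0/L1/L2 = -/E/D → run E
t=17: L0/L1/L2 = -/-/DE → run D
t=18: L0/L1/L2 = -/-/DE → run D
t=19: L0/L1/L2 = -/-/E → run E
t=20: L0/L1/L2 = -/-/E → run E
t=21: (idle)
t=22: (idle)

running at tick 8 = B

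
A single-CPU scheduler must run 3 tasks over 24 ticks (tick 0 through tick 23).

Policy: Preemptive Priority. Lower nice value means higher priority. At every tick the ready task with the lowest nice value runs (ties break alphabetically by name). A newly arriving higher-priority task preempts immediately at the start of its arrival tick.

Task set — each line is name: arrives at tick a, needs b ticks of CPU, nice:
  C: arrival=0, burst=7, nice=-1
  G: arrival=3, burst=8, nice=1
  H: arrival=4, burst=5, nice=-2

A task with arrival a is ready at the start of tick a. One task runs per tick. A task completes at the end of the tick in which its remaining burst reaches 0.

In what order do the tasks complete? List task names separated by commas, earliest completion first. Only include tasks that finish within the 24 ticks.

completion order = H, C, G

t=0: ready={C} → run C
t=1: ready={C} → run C
t=2: ready={C} → run C
t=3: ready={C,G} → run C
t=4: ready={C,G,H} → run H
t=5: ready={C,G,H} → run H
t=6: ready={C,G,H} → run H
t=7: ready={C,G,H} → run H
t=8: ready={C,G,H} → run H
t=9: ready={C,G} → run C
t=10: ready={C,G} → run C
t=11: ready={C,G} → run C
t=12: ready={G} → run G
t=13: ready={G} → run G
t=14: ready={G} → run G
t=15: ready={G} → run G
t=16: ready={G} → run G
t=17: ready={G} → run G
t=18: ready={G} → run G
t=19: ready={G} → run G
t=20: (idle)
t=21: (idle)
t=22: (idle)
t=23: (idle)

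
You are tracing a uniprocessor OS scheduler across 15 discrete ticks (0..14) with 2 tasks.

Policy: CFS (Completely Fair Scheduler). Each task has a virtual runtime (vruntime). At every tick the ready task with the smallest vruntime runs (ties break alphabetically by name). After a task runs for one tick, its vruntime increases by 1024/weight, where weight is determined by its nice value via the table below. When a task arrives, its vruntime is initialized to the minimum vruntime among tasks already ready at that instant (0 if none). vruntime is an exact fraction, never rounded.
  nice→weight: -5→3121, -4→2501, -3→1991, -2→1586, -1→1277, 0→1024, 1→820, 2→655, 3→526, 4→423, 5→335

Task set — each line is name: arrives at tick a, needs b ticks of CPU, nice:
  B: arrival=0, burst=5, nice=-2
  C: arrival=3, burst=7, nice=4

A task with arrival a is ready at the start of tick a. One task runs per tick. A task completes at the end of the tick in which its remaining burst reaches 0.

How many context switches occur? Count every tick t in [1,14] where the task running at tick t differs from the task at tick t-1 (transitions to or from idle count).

context switches = 4

t=0: vr[B=0] → run B
t=1: vr[B=512/793] → run B
t=2: vr[B=1024/793] → run B
t=3: vr[B=1536/793 C=1536/793] → run B
t=4: vr[B=2048/793 C=1536/793] → run C
t=5: vr[B=2048/793 C=1461760/335439] → run B
t=6: vr[C=1461760/335439] → run C
t=7: vr[C=2273792/335439] → run C
t=8: vr[C=1028608/111813] → run C
t=9: vr[C=3897856/335439] → run C
t=10: vr[C=4709888/335439] → run C
t=11: vr[C=1840640/111813] → run C
t=12: (idle)
t=13: (idle)
t=14: (idle)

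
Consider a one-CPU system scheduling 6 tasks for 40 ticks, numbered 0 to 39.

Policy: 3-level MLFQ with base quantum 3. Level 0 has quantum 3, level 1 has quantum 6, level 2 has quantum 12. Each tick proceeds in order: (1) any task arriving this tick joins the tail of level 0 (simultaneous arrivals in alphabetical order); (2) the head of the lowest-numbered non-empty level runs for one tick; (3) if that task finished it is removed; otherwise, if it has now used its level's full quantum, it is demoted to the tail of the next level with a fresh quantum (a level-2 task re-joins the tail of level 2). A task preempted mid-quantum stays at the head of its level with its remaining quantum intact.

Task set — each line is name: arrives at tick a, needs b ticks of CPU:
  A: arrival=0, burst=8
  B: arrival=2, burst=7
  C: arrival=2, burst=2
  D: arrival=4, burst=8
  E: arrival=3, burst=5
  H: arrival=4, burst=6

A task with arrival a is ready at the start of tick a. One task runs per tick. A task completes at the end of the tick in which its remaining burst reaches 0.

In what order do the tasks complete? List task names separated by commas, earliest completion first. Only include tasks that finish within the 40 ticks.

t=0: L0/L1/L2 = A/-/- → run A
t=1: L0/L1/L2 = A/-/- → run A
t=2: L0/L1/L2 = ABC/-/- → run A
t=3: L0/L1/L2 = BCE/A/- → run B
t=4: L0/L1/L2 = BCEDH/A/- → run B
t=5: L0/L1/L2 = BCEDH/A/- → run B
t=6: L0/L1/L2 = CEDH/AB/- → run C
t=7: L0/L1/L2 = CEDH/AB/- → run C
t=8: L0/L1/L2 = EDH/AB/- → run E
t=9: L0/L1/L2 = EDH/AB/- → run E
t=10: L0/L1/L2 = EDH/AB/- → run E
t=11: L0/L1/L2 = DH/ABE/- → run D
t=12: L0/L1/L2 = DH/ABE/- → run D
t=13: L0/L1/L2 = DH/ABE/- → run D
t=14: L0/L1/L2 = H/ABED/- → run H
t=15: L0/L1/L2 = H/ABED/- → run H
t=16: L0/L1/L2 = H/ABED/- → run H
t=17: L0/L1/L2 = -/ABEDH/- → run A
t=18: L0/L1/L2 = -/ABEDH/- → run A
t=19: L0/L1/L2 = -/ABEDH/- → run A
t=20: L0/L1/L2 = -/ABEDH/- → run A
t=21: L0/L1/L2 = -/ABEDH/- → run A
t=22: L0/L1/L2 = -/BEDH/- → run B
t=23: L0/L1/L2 = -/BEDH/- → run B
t=24: L0/L1/L2 = -/BEDH/- → run B
t=25: L0/L1/L2 = -/BEDH/- → run B
t=26: L0/L1/L2 = -/EDH/- → run E
t=27: L0/L1/L2 = -/EDH/- → run E
t=28: L0/L1/L2 = -/DH/- → run D
t=29: L0/L1/L2 = -/DH/- → run D
t=30: L0/L1/L2 = -/DH/- → run D
t=31: L0/L1/L2 = -/DH/- → run D
t=32: L0/L1/L2 = -/DH/- → run D
t=33: L0/L1/L2 = -/H/- → run H
t=34: L0/L1/L2 = -/H/- → run H
t=35: L0/L1/L2 = -/H/- → run H
t=36: (idle)
t=37: (idle)
t=38: (idle)
t=39: (idle)

completion order = C, A, B, E, D, H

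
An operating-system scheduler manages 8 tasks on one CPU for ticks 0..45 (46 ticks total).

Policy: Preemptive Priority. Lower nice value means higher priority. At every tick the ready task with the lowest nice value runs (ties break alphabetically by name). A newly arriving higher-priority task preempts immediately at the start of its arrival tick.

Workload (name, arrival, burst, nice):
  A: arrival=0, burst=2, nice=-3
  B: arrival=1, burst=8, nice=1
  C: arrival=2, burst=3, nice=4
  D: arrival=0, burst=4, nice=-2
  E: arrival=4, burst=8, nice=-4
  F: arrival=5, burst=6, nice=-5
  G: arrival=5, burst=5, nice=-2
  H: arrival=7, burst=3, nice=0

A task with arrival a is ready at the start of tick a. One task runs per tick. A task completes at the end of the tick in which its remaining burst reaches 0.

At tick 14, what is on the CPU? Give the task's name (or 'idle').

running at tick 14 = E

t=0: ready={A,D} → run A
t=1: ready={A,B,D} → run A
t=2: ready={B,C,D} → run D
t=3: ready={B,C,D} → run D
t=4: ready={B,C,D,E} → run E
t=5: ready={B,C,D,E,F,G} → run F
t=6: ready={B,C,D,E,F,G} → run F
t=7: ready={B,C,D,E,F,G,H} → run F
t=8: ready={B,C,D,E,F,G,H} → run F
t=9: ready={B,C,D,E,F,G,H} → run F
t=10: ready={B,C,D,E,F,G,H} → run F
t=11: ready={B,C,D,E,G,H} → run E
t=12: ready={B,C,D,E,G,H} → run E
t=13: ready={B,C,D,E,G,H} → run E
t=14: ready={B,C,D,E,G,H} → run E
t=15: ready={B,C,D,E,G,H} → run E
t=16: ready={B,C,D,E,G,H} → run E
t=17: ready={B,C,D,E,G,H} → run E
t=18: ready={B,C,D,G,H} → run D
t=19: ready={B,C,D,G,H} → run D
t=20: ready={B,C,G,H} → run G
t=21: ready={B,C,G,H} → run G
t=22: ready={B,C,G,H} → run G
t=23: ready={B,C,G,H} → run G
t=24: ready={B,C,G,H} → run G
t=25: ready={B,C,H} → run H
t=26: ready={B,C,H} → run H
t=27: ready={B,C,H} → run H
t=28: ready={B,C} → run B
t=29: ready={B,C} → run B
t=30: ready={B,C} → run B
t=31: ready={B,C} → run B
t=32: ready={B,C} → run B
t=33: ready={B,C} → run B
t=34: ready={B,C} → run B
t=35: ready={B,C} → run B
t=36: ready={C} → run C
t=37: ready={C} → run C
t=38: ready={C} → run C
t=39: (idle)
t=40: (idle)
t=41: (idle)
t=42: (idle)
t=43: (idle)
t=44: (idle)
t=45: (idle)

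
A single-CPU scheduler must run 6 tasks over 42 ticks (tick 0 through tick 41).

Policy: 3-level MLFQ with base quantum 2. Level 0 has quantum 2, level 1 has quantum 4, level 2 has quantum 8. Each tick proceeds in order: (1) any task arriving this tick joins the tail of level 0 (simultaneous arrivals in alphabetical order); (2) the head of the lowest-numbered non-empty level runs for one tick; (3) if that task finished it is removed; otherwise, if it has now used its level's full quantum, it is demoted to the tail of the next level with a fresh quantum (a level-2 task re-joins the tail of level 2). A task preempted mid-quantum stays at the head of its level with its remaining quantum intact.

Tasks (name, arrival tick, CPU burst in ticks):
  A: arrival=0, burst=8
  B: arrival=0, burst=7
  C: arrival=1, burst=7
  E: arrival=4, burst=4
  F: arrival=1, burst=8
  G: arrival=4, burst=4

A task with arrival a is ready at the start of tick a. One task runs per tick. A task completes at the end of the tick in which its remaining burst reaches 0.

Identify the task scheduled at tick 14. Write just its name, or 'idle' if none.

t=0: L0/L1/L2 = AB/-/- → run A
t=1: L0/L1/L2 = ABCF/-/- → run A
t=2: L0/L1/L2 = BCF/A/- → run B
t=3: L0/L1/L2 = BCF/A/- → run B
t=4: L0/L1/L2 = CFEG/AB/- → run C
t=5: L0/L1/L2 = CFEG/AB/- → run C
t=6: L0/L1/L2 = FEG/ABC/- → run F
t=7: L0/L1/L2 = FEG/ABC/- → run F
t=8: L0/L1/L2 = EG/ABCF/- → run E
t=9: L0/L1/L2 = EG/ABCF/- → run E
t=10: L0/L1/L2 = G/ABCFE/- → run G
t=11: L0/L1/L2 = G/ABCFE/- → run G
t=12: L0/L1/L2 = -/ABCFEG/- → run A
t=13: L0/L1/L2 = -/ABCFEG/- → run A
t=14: L0/L1/L2 = -/ABCFEG/- → run A
t=15: L0/L1/L2 = -/ABCFEG/- → run A
t=16: L0/L1/L2 = -/BCFEG/A → run B
t=17: L0/L1/L2 = -/BCFEG/A → run B
t=18: L0/L1/L2 = -/BCFEG/A → run B
t=19: L0/L1/L2 = -/BCFEG/A → run B
t=20: L0/L1/L2 = -/CFEG/AB → run C
t=21: L0/L1/L2 = -/CFEG/AB → run C
t=22: L0/L1/L2 = -/CFEG/AB → run C
t=23: L0/L1/L2 = -/CFEG/AB → run C
t=24: L0/L1/L2 = -/FEG/ABC → run F
t=25: L0/L1/L2 = -/FEG/ABC → run F
t=26: L0/L1/L2 = -/FEG/ABC → run F
t=27: L0/L1/L2 = -/FEG/ABC → run F
t=28: L0/L1/L2 = -/EG/ABCF → run E
t=29: L0/L1/L2 = -/EG/ABCF → run E
t=30: L0/L1/L2 = -/G/ABCF → run G
t=31: L0/L1/L2 = -/G/ABCF → run G
t=32: L0/L1/L2 = -/-/ABCF → run A
t=33: L0/L1/L2 = -/-/ABCF → run A
t=34: L0/L1/L2 = -/-/BCF → run B
t=35: L0/L1/L2 = -/-/CF → run C
t=36: L0/L1/L2 = -/-/F → run F
t=37: L0/L1/L2 = -/-/F → run F
t=38: (idle)
t=39: (idle)
t=40: (idle)
t=41: (idle)

running at tick 14 = A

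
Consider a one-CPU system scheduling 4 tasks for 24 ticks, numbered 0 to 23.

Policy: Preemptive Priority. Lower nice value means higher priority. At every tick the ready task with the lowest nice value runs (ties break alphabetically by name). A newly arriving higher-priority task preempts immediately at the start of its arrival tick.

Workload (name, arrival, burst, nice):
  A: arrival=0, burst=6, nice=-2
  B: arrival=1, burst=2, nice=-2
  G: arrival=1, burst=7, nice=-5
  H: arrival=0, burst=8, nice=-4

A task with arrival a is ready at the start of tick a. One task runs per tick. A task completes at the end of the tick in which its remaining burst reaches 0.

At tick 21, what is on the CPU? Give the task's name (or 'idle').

t=0: ready={A,H} → run H
t=1: ready={A,B,G,H} → run G
t=2: ready={A,B,G,H} → run G
t=3: ready={A,B,G,H} → run G
t=4: ready={A,B,G,H} → run G
t=5: ready={A,B,G,H} → run G
t=6: ready={A,B,G,H} → run G
t=7: ready={A,B,G,H} → run G
t=8: ready={A,B,H} → run H
t=9: ready={A,B,H} → run H
t=10: ready={A,B,H} → run H
t=11: ready={A,B,H} → run H
t=12: ready={A,B,H} → run H
t=13: ready={A,B,H} → run H
t=14: ready={A,B,H} → run H
t=15: ready={A,B} → run A
t=16: ready={A,B} → run A
t=17: ready={A,B} → run A
t=18: ready={A,B} → run A
t=19: ready={A,B} → run A
t=20: ready={A,B} → run A
t=21: ready={B} → run B
t=22: ready={B} → run B
t=23: (idle)

running at tick 21 = B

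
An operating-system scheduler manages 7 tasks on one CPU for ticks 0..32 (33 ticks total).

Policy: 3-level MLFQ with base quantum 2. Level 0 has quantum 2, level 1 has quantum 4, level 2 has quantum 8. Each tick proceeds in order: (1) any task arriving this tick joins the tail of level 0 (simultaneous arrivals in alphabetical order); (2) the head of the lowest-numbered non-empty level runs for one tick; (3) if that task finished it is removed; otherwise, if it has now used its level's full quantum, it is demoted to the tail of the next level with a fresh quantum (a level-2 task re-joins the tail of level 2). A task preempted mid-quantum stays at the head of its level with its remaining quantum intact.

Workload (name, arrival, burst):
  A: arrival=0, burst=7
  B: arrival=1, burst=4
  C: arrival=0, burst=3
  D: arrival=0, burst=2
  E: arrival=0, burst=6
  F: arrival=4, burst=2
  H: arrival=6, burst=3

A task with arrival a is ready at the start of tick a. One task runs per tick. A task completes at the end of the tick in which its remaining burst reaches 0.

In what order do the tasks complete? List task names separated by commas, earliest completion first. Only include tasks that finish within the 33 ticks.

completion order = D, F, C, E, B, H, A

t=0: L0/L1/L2 = ACDE/-/- → run A
t=1: L0/L1/L2 = ACDEB/-/- → run A
t=2: L0/L1/L2 = CDEB/A/- → run C
t=3: L0/L1/L2 = CDEB/A/- → run C
t=4: L0/L1/L2 = DEBF/AC/- → run D
t=5: L0/L1/L2 = DEBF/AC/- → run D
t=6: L0/L1/L2 = EBFH/AC/- → run E
t=7: L0/L1/L2 = EBFH/AC/- → run E
t=8: L0/L1/L2 = BFH/ACE/- → run B
t=9: L0/L1/L2 = BFH/ACE/- → run B
t=10: L0/L1/L2 = FH/ACEB/- → run F
t=11: L0/L1/L2 = FH/ACEB/- → run F
t=12: L0/L1/L2 = H/ACEB/- → run H
t=13: L0/L1/L2 = H/ACEB/- → run H
t=14: L0/L1/L2 = -/ACEBH/- → run A
t=15: L0/L1/L2 = -/ACEBH/- → run A
t=16: L0/L1/L2 = -/ACEBH/- → run A
t=17: L0/L1/L2 = -/ACEBH/- → run A
t=18: L0/L1/L2 = -/CEBH/A → run C
t=19: L0/L1/L2 = -/EBH/A → run E
t=20: L0/L1/L2 = -/EBH/A → run E
t=21: L0/L1/L2 = -/EBH/A → run E
t=22: L0/L1/L2 = -/EBH/A → run E
t=23: L0/L1/L2 = -/BH/A → run B
t=24: L0/L1/L2 = -/BH/A → run B
t=25: L0/L1/L2 = -/H/A → run H
t=26: L0/L1/L2 = -/-/A → run A
t=27: (idle)
t=28: (idle)
t=29: (idle)
t=30: (idle)
t=31: (idle)
t=32: (idle)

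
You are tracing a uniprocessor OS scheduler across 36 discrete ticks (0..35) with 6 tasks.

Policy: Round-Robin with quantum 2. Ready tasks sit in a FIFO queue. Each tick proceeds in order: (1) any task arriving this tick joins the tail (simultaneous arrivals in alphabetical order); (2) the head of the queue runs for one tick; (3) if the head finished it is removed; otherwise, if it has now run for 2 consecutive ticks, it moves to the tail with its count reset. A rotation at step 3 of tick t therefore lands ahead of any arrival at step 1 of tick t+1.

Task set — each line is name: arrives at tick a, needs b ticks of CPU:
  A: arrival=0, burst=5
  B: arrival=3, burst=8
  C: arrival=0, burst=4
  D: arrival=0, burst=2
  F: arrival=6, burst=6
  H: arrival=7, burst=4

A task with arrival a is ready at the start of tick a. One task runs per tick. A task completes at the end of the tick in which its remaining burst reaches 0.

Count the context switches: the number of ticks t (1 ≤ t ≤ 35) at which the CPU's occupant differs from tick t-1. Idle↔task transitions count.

t=0: queue=[A,C,D] q_used=0 → run A
t=1: queue=[A,C,D] q_used=1 → run A
t=2: queue=[C,D,A] q_used=0 → run C
t=3: queue=[C,D,A,B] q_used=1 → run C
t=4: queue=[D,A,B,C] q_used=0 → run D
t=5: queue=[D,A,B,C] q_used=1 → run D
t=6: queue=[A,B,C,F] q_used=0 → run A
t=7: queue=[A,B,C,F,H] q_used=1 → run A
t=8: queue=[B,C,F,H,A] q_used=0 → run B
t=9: queue=[B,C,F,H,A] q_used=1 → run B
t=10: queue=[C,F,H,A,B] q_used=0 → run C
t=11: queue=[C,F,H,A,B] q_used=1 → run C
t=12: queue=[F,H,A,B] q_used=0 → run F
t=13: queue=[F,H,A,B] q_used=1 → run F
t=14: queue=[H,A,B,F] q_used=0 → run H
t=15: queue=[H,A,B,F] q_used=1 → run H
t=16: queue=[A,B,F,H] q_used=0 → run A
t=17: queue=[B,F,H] q_used=0 → run B
t=18: queue=[B,F,H] q_used=1 → run B
t=19: queue=[F,H,B] q_used=0 → run F
t=20: queue=[F,H,B] q_used=1 → run F
t=21: queue=[H,B,F] q_used=0 → run H
t=22: queue=[H,B,F] q_used=1 → run H
t=23: queue=[B,F] q_used=0 → run B
t=24: queue=[B,F] q_used=1 → run B
t=25: queue=[F,B] q_used=0 → run F
t=26: queue=[F,B] q_used=1 → run F
t=27: queue=[B] q_used=0 → run B
t=28: queue=[B] q_used=1 → run B
t=29: (idle)
t=30: (idle)
t=31: (idle)
t=32: (idle)
t=33: (idle)
t=34: (idle)
t=35: (idle)

context switches = 15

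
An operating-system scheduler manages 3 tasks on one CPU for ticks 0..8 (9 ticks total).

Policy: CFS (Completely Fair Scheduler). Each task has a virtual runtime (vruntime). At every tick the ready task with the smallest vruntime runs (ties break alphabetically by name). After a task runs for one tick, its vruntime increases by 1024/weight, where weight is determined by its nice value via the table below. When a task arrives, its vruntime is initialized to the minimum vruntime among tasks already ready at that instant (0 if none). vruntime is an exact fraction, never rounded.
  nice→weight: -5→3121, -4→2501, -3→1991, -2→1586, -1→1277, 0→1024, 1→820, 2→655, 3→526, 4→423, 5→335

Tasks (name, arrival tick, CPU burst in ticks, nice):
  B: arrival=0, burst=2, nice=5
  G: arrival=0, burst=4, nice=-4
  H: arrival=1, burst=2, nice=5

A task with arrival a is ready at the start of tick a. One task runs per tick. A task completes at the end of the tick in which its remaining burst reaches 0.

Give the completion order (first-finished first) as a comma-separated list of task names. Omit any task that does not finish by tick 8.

t=0: vr[B=0 G=0] → run B
t=1: vr[B=1024/335 G=0 H=0] → run G
t=2: vr[B=1024/335 G=1024/2501 H=0] → run H
t=3: vr[B=1024/335 G=1024/2501 H=1024/335] → run G
t=4: vr[B=1024/335 G=2048/2501 H=1024/335] → run G
t=5: vr[B=1024/335 G=3072/2501 H=1024/335] → run G
t=6: vr[B=1024/335 H=1024/335] → run B
t=7: vr[H=1024/335] → run H
t=8: (idle)

completion order = G, B, H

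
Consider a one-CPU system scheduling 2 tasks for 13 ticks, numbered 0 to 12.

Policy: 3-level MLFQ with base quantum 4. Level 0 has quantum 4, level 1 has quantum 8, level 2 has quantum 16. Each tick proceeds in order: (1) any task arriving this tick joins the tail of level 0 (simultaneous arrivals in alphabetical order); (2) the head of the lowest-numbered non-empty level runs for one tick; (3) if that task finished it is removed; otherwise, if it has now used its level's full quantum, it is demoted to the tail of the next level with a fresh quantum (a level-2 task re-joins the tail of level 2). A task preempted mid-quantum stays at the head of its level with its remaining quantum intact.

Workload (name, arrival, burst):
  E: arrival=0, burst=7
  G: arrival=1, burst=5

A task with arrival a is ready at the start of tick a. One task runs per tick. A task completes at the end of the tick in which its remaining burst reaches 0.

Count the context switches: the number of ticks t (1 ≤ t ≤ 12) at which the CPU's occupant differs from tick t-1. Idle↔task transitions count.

context switches = 4

t=0: L0/L1/L2 = E/-/- → run E
t=1: L0/L1/L2 = EG/-/- → run E
t=2: L0/L1/L2 = EG/-/- → run E
t=3: L0/L1/L2 = EG/-/- → run E
t=4: L0/L1/L2 = G/E/- → run G
t=5: L0/L1/L2 = G/E/- → run G
t=6: L0/L1/L2 = G/E/- → run G
t=7: L0/L1/L2 = G/E/- → run G
t=8: L0/L1/L2 = -/EG/- → run E
t=9: L0/L1/L2 = -/EG/- → run E
t=10: L0/L1/L2 = -/EG/- → run E
t=11: L0/L1/L2 = -/G/- → run G
t=12: (idle)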